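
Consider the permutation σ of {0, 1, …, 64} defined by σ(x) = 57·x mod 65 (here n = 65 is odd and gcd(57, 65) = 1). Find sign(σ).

Start at x=1: 1 → 57 → 64 → 8 → 1 (one orbit).
π_57 has 17 disjoint cycles with lengths [4, 4, 4, 4, 4, 4, 4, 4, 4, 4, 4, 4, 4, 4, 4, 4, 1] on {0,…,64}.
17 cycles on 65: each ℓ→(−1)^(ℓ−1), product (−1)^48 = +1.
Via Zolotarev, sign(π_{57}) = (57|65) = +1.

+1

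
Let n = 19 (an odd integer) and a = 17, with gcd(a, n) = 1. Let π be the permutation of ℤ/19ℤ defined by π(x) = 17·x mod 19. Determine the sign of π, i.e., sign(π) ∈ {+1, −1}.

+1

Orbit of 11 under x↦17x: [11, 16, 6, 7, 5, 9, 1]… (length divides ord_19(17)).
Cycle lengths of π_17 on ℤ/19ℤ: [9, 9, 1]; 3 cycles in total.
3 cycles on 19: each ℓ→(−1)^(ℓ−1), product (−1)^16 = +1.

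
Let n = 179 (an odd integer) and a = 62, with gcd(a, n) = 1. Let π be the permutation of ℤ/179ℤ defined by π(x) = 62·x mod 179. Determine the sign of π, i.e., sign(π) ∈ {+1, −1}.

-1

Orbit of 66 under x↦62x: [66, 154, 61, 23, 173, 165, 27]… (length divides ord_179(62)).
2 cycles of lengths [178, 1].
Σ(ℓ_i−1) = 179−2 = 177; sign = (−1)^177 = -1.
The Jacobi symbol (62|179) = -1 (Zolotarev) agrees.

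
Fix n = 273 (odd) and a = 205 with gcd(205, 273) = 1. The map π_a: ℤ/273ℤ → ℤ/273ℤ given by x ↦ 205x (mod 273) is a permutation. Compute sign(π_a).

+1

Trace 64: π^k(64) = [64, 16, 4, 1, 205, 256] for k=0..5.
The orbit structure of x ↦ 205x mod 273: 51 orbits of sizes [6, 6, 6, 6, 6, 6, 6, 6, 6, 6, 6, 6, 6, 6, 6, 6, 6, 6, 6, 6, 6, 6, 6, 6, 6, 6, 6, 6, 6, 6, 6, 6, 6, 6, 6, 6, 6, 6, 6, 6, 6, 6, 3, 3, 3, 3, 3, 3, 1, 1, 1].
Σ(ℓ_i−1) = 273−51 = 222; sign = (−1)^222 = +1.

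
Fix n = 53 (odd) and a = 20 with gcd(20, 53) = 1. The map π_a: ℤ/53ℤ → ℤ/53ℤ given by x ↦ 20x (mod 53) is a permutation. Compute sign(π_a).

-1

Orbit of 41 under x↦20x: [41, 25, 23, 36, 31, 37, 51]… (length divides ord_53(20)).
π_20 has 2 disjoint cycles with lengths [52, 1] on {0,…,52}.
53 − 2 = 51 transpositions; sign(π) = (−1)^51 = -1.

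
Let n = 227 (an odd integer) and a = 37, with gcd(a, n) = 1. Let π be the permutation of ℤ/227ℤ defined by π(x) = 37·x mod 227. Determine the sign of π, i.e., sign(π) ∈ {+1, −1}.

Orbit of 213 under x↦37x: [213, 163, 129, 6, 222, 42, 192]… (length divides ord_227(37)).
Cycle type of π: 226 + 1; total 2 cycles.
n − c = 227 − 2 = 225; sign = (−1)^225 = -1.

-1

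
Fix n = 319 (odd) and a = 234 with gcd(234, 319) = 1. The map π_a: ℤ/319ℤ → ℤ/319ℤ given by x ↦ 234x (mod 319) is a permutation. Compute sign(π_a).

-1

Orbit of 92 under x↦234x: [92, 155, 223, 185, 225, 15, 1]… (length divides ord_319(234)).
Decompose π into cycles: lengths [140, 140, 28, 5, 5, 1] (6 cycles, including the fixed point 0).
6 cycles on 319: each ℓ→(−1)^(ℓ−1), product (−1)^313 = -1.
(234|319)_J = -1 (Zolotarev's lemma cross-check).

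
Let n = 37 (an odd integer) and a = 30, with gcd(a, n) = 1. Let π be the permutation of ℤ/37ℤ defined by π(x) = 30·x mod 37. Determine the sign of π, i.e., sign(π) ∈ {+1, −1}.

+1

Start at x=21: 21 → 1 → 30 → 12 → 27 → 33 → 28 → … (one orbit).
The orbit structure of x ↦ 30x mod 37: 3 orbits of sizes [18, 18, 1].
37 − 3 = 34 transpositions; sign(π) = (−1)^34 = +1.
The Jacobi symbol (30|37) = +1 (Zolotarev) agrees.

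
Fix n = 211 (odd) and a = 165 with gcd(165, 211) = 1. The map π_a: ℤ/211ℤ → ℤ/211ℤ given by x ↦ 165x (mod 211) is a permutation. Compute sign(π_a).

-1

Trace 160: π^k(160) = [160, 25, 116, 150, 63, 56, 167] for k=0..6.
Cycle lengths of π_165 on ℤ/211ℤ: [210, 1]; 2 cycles in total.
211 − 2 = 209 transpositions; sign(π) = (−1)^209 = -1.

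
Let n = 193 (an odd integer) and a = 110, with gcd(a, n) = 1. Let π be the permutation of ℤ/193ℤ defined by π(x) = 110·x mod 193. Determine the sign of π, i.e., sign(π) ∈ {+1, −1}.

Trace 150: π^k(150) = [150, 95, 28, 185, 85, 86, 3] for k=0..6.
The orbit structure of x ↦ 110x mod 193: 3 orbits of sizes [96, 96, 1].
sign(π) = (−1)^{n − #cycles} = (−1)^{193−3} = (−1)^190 = +1.
Via Zolotarev, sign(π_{110}) = (110|193) = +1.

+1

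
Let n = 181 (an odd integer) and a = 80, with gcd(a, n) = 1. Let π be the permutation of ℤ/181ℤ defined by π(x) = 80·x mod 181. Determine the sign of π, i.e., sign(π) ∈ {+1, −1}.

Trace 73: π^k(73) = [73, 48, 39, 43, 1, 80, 65] for k=0..6.
The orbit structure of x ↦ 80x mod 181: 21 orbits of sizes [9, 9, 9, 9, 9, 9, 9, 9, 9, 9, 9, 9, 9, 9, 9, 9, 9, 9, 9, 9, 1].
21 cycles on 181: each ℓ→(−1)^(ℓ−1), product (−1)^160 = +1.
Via Zolotarev, sign(π_{80}) = (80|181) = +1.

+1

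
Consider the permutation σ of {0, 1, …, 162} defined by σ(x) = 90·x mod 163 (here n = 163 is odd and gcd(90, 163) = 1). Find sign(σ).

+1

Trace 1: π^k(1) = [1, 90, 113, 64, 55, 60, 21] for k=0..6.
The orbit structure of x ↦ 90x mod 163: 3 orbits of sizes [81, 81, 1].
Σ(ℓ_i−1) = 163−3 = 160; sign = (−1)^160 = +1.
(90|163)_J = +1 (Zolotarev's lemma cross-check).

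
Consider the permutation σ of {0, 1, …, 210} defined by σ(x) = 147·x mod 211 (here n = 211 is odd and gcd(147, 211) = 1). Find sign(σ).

-1

Orbit of 64 under x↦147x: [64, 124, 82, 27, 171, 28, 107]… (length divides ord_211(147)).
4 cycles of lengths [70, 70, 70, 1].
sign(π) = (−1)^{n − #cycles} = (−1)^{211−4} = (−1)^207 = -1.
Check: (147/211) = -1 by Zolotarev.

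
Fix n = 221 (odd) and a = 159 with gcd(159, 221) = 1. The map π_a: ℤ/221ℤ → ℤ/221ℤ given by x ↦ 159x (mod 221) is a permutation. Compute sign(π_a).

-1

Start at x=42: 42 → 48 → 118 → 198 → 100 → 209 → 81 → … (one orbit).
Cycle type of π: 48×4 + 16 + 3×4 + 1; total 10 cycles.
221 − 10 = 211 transpositions; sign(π) = (−1)^211 = -1.
(159|221)_J = -1 (Zolotarev's lemma cross-check).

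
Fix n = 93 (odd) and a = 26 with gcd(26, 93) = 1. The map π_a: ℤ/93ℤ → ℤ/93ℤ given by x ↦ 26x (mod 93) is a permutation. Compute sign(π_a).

+1

Start at x=92: 92 → 67 → 68 → 1 → 26 → 25 → 92 (one orbit).
Decompose π into cycles: lengths [6, 6, 6, 6, 6, 6, 6, 6, 6, 6, 6, 6, 6, 6, 6, 2, 1] (17 cycles, including the fixed point 0).
sign(π) = (−1)^{n − #cycles} = (−1)^{93−17} = (−1)^76 = +1.
Zolotarev: (26|93) = +1, matching the cycle-count sign.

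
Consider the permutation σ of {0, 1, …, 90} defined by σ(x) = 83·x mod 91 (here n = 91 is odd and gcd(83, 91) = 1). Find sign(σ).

+1

Trace 1: π^k(1) = [1, 83, 64, 34] for k=0..3.
Decompose π into cycles: lengths [4, 4, 4, 4, 4, 4, 4, 4, 4, 4, 4, 4, 4, 4, 4, 4, 4, 4, 4, 4, 4, 2, 2, 2, 1] (25 cycles, including the fixed point 0).
n − c = 91 − 25 = 66; sign = (−1)^66 = +1.
Check: (83/91) = +1 by Zolotarev.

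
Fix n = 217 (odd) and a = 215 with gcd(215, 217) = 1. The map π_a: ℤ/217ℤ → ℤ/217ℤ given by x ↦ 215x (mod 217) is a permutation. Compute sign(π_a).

+1

Start at x=39: 39 → 139 → 156 → 122 → 190 → 54 → 109 → … (one orbit).
11 cycles of lengths [30, 30, 30, 30, 30, 30, 10, 10, 10, 6, 1].
11 cycles on 217: each ℓ→(−1)^(ℓ−1), product (−1)^206 = +1.
Check: (215/217) = +1 by Zolotarev.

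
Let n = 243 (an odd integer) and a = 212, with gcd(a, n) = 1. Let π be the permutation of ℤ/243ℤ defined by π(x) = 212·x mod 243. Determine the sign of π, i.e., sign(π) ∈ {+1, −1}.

Orbit of 115 under x↦212x: [115, 80, 193, 92, 64, 203, 25]… (length divides ord_243(212)).
6 cycles of lengths [162, 54, 18, 6, 2, 1].
n − c = 243 − 6 = 237; sign = (−1)^237 = -1.

-1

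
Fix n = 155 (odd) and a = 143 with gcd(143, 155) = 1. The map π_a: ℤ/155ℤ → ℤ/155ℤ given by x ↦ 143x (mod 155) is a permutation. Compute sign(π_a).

-1

Orbit of 64 under x↦143x: [64, 7, 71, 78, 149, 72, 66]… (length divides ord_155(143)).
Cycle lengths of π_143 on ℤ/155ℤ: [60, 60, 15, 15, 4, 1]; 6 cycles in total.
With 6 cycles on 155 points, sign = (−1)^{155−6} = -1.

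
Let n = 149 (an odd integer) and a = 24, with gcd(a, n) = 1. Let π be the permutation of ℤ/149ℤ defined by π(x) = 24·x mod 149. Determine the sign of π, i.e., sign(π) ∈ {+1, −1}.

Start at x=17: 17 → 110 → 107 → 35 → 95 → 45 → 37 → … (one orbit).
Cycle lengths of π_24 on ℤ/149ℤ: [74, 74, 1]; 3 cycles in total.
Σ(ℓ_i−1) = 149−3 = 146; sign = (−1)^146 = +1.
Via Zolotarev, sign(π_{24}) = (24|149) = +1.

+1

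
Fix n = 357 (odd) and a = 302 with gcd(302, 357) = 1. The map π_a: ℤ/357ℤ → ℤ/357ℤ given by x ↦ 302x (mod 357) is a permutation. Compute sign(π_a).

Orbit of 1 under x↦302x: [1, 302, 169, 344]… (length divides ord_357(302)).
The orbit structure of x ↦ 302x mod 357: 98 orbits of sizes [4, 4, 4, 4, 4, 4, 4, 4, 4, 4, 4, 4, 4, 4, 4, 4, 4, 4, 4, 4, 4, 4, 4, 4, 4, 4, 4, 4, 4, 4, 4, 4, 4, 4, 4, 4, 4, 4, 4, 4, 4, 4, 4, 4, 4, 4, 4, 4, 4, 4, 4, 4, 4, 4, 4, 4, 4, 4, 4, 4, 4, 4, 4, 4, 4, 4, 4, 4, 4, 4, 4, 4, 4, 4, 4, 4, 4, 4, 4, 4, 4, 4, 4, 4, 2, 2, 2, 2, 2, 2, 2, 1, 1, 1, 1, 1, 1, 1].
Σ(ℓ_i−1) = 357−98 = 259; sign = (−1)^259 = -1.
(302|357)_J = -1 (Zolotarev's lemma cross-check).

-1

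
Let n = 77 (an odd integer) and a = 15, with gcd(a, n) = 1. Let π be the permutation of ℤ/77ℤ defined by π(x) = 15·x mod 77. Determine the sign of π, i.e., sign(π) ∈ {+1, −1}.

+1

Trace 1: π^k(1) = [1, 15, 71, 64, 36] for k=0..4.
Decompose π into cycles: lengths [5, 5, 5, 5, 5, 5, 5, 5, 5, 5, 5, 5, 5, 5, 1, 1, 1, 1, 1, 1, 1] (21 cycles, including the fixed point 0).
Σ(ℓ_i−1) = 77−21 = 56; sign = (−1)^56 = +1.
The Jacobi symbol (15|77) = +1 (Zolotarev) agrees.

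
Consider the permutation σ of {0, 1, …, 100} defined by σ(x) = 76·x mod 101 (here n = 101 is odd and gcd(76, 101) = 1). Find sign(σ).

Trace 13: π^k(13) = [13, 79, 45, 87, 47, 37, 85] for k=0..6.
Cycle lengths of π_76 on ℤ/101ℤ: [50, 50, 1]; 3 cycles in total.
3 cycles on 101: each ℓ→(−1)^(ℓ−1), product (−1)^98 = +1.
Via Zolotarev, sign(π_{76}) = (76|101) = +1.

+1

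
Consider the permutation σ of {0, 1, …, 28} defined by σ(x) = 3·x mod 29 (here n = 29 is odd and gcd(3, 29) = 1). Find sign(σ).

Orbit of 6 under x↦3x: [6, 18, 25, 17, 22, 8, 24]… (length divides ord_29(3)).
Cycle type of π: 28 + 1; total 2 cycles.
With 2 cycles on 29 points, sign = (−1)^{29−2} = -1.
Via Zolotarev, sign(π_{3}) = (3|29) = -1.

-1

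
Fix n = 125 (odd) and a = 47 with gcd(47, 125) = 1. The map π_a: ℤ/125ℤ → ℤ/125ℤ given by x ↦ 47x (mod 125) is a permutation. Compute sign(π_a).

Trace 13: π^k(13) = [13, 111, 92, 74, 103, 91, 27] for k=0..6.
π_47 has 4 disjoint cycles with lengths [100, 20, 4, 1] on {0,…,124}.
n − c = 125 − 4 = 121; sign = (−1)^121 = -1.

-1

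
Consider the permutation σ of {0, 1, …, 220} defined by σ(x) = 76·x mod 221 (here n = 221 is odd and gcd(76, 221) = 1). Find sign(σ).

-1

Trace 59: π^k(59) = [59, 64, 2, 152, 60, 140, 32] for k=0..6.
Cycle type of π: 24×8 + 12 + 8×2 + 1; total 12 cycles.
12 cycles on 221: each ℓ→(−1)^(ℓ−1), product (−1)^209 = -1.
Zolotarev: (76|221) = -1, matching the cycle-count sign.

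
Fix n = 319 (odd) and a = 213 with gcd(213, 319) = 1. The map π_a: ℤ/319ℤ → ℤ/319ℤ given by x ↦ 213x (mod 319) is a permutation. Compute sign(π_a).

-1

Start at x=247: 247 → 295 → 311 → 210 → 70 → 236 → 185 → … (one orbit).
The orbit structure of x ↦ 213x mod 319: 6 orbits of sizes [140, 140, 28, 5, 5, 1].
sign(π) = (−1)^{n − #cycles} = (−1)^{319−6} = (−1)^313 = -1.
Check: (213/319) = -1 by Zolotarev.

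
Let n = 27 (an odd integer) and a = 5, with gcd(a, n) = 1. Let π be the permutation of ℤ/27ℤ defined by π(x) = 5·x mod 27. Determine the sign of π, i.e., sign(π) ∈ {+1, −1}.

Orbit of 4 under x↦5x: [4, 20, 19, 14, 16, 26, 22]… (length divides ord_27(5)).
Cycle type of π: 18 + 6 + 2 + 1; total 4 cycles.
With 4 cycles on 27 points, sign = (−1)^{27−4} = -1.
Zolotarev: (5|27) = -1, matching the cycle-count sign.

-1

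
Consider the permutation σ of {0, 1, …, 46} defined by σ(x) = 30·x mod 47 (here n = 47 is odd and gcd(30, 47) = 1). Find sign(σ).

-1

Orbit of 14 under x↦30x: [14, 44, 4, 26, 28, 41, 8]… (length divides ord_47(30)).
π_30 has 2 disjoint cycles with lengths [46, 1] on {0,…,46}.
sign(π) = (−1)^{n − #cycles} = (−1)^{47−2} = (−1)^45 = -1.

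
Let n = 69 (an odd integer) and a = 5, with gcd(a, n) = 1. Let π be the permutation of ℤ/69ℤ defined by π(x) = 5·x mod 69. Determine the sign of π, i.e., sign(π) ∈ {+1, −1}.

+1

Trace 14: π^k(14) = [14, 1, 5, 25, 56, 4, 20] for k=0..6.
5 cycles of lengths [22, 22, 22, 2, 1].
n − c = 69 − 5 = 64; sign = (−1)^64 = +1.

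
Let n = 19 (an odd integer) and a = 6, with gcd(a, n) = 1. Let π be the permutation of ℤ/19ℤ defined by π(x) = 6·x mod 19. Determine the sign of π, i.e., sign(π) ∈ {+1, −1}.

+1

Orbit of 6 under x↦6x: [6, 17, 7, 4, 5, 11, 9]… (length divides ord_19(6)).
3 cycles of lengths [9, 9, 1].
19 − 3 = 16 transpositions; sign(π) = (−1)^16 = +1.
Zolotarev: (6|19) = +1, matching the cycle-count sign.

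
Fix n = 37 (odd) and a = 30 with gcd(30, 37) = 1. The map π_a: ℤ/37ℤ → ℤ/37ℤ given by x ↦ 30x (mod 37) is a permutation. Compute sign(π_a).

+1

Orbit of 34 under x↦30x: [34, 21, 1, 30, 12, 27, 33]… (length divides ord_37(30)).
3 cycles of lengths [18, 18, 1].
n − c = 37 − 3 = 34; sign = (−1)^34 = +1.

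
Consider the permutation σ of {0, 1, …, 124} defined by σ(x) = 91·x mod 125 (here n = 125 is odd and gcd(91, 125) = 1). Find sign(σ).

Start at x=81: 81 → 121 → 11 → 1 → 91 → 31 → 71 → … (one orbit).
13 cycles of lengths [25, 25, 25, 25, 5, 5, 5, 5, 1, 1, 1, 1, 1].
Σ(ℓ_i−1) = 125−13 = 112; sign = (−1)^112 = +1.
Zolotarev: (91|125) = +1, matching the cycle-count sign.

+1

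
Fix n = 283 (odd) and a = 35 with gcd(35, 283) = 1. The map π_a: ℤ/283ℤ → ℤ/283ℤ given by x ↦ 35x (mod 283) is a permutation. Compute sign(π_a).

Trace 3: π^k(3) = [3, 105, 279, 143, 194, 281, 213] for k=0..6.
The orbit structure of x ↦ 35x mod 283: 2 orbits of sizes [282, 1].
sign(π) = (−1)^{n − #cycles} = (−1)^{283−2} = (−1)^281 = -1.

-1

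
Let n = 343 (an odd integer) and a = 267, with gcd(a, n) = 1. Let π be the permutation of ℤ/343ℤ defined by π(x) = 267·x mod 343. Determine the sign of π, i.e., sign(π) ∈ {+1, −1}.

+1

Orbit of 1 under x↦267x: [1, 267, 288, 64, 281, 253, 323]… (length divides ord_343(267)).
Decompose π into cycles: lengths [49, 49, 49, 49, 49, 49, 7, 7, 7, 7, 7, 7, 1, 1, 1, 1, 1, 1, 1] (19 cycles, including the fixed point 0).
With 19 cycles on 343 points, sign = (−1)^{343−19} = +1.
Zolotarev: (267|343) = +1, matching the cycle-count sign.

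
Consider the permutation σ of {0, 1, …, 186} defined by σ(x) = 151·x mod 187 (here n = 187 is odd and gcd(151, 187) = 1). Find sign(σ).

Start at x=4: 4 → 43 → 135 → 2 → 115 → 161 → 1 → … (one orbit).
8 cycles of lengths [40, 40, 40, 40, 10, 8, 8, 1].
sign(π) = (−1)^{n − #cycles} = (−1)^{187−8} = (−1)^179 = -1.
Zolotarev: (151|187) = -1, matching the cycle-count sign.

-1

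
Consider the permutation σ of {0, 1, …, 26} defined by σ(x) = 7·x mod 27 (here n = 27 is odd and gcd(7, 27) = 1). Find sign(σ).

+1

Trace 1: π^k(1) = [1, 7, 22, 19, 25, 13, 10] for k=0..6.
7 cycles of lengths [9, 9, 3, 3, 1, 1, 1].
n − c = 27 − 7 = 20; sign = (−1)^20 = +1.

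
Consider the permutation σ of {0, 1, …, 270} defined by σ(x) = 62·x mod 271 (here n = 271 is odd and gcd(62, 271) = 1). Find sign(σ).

Orbit of 179 under x↦62x: [179, 258, 7, 163, 79, 20, 156]… (length divides ord_271(62)).
Cycle type of π: 135×2 + 1; total 3 cycles.
Σ(ℓ_i−1) = 271−3 = 268; sign = (−1)^268 = +1.

+1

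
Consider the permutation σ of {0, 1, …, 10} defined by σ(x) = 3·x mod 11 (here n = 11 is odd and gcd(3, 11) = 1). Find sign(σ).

Trace 1: π^k(1) = [1, 3, 9, 5, 4] for k=0..4.
Cycle lengths of π_3 on ℤ/11ℤ: [5, 5, 1]; 3 cycles in total.
With 3 cycles on 11 points, sign = (−1)^{11−3} = +1.

+1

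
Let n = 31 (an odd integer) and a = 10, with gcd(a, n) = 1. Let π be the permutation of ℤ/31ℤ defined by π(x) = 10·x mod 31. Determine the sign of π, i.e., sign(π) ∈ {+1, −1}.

Start at x=25: 25 → 2 → 20 → 14 → 16 → 5 → 19 → … (one orbit).
Cycle type of π: 15×2 + 1; total 3 cycles.
n − c = 31 − 3 = 28; sign = (−1)^28 = +1.
Via Zolotarev, sign(π_{10}) = (10|31) = +1.

+1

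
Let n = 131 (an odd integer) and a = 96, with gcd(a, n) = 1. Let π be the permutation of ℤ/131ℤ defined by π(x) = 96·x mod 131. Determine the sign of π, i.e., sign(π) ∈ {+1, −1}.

Trace 100: π^k(100) = [100, 37, 15, 130, 35, 85, 38] for k=0..6.
2 cycles of lengths [130, 1].
131 − 2 = 129 transpositions; sign(π) = (−1)^129 = -1.
Via Zolotarev, sign(π_{96}) = (96|131) = -1.

-1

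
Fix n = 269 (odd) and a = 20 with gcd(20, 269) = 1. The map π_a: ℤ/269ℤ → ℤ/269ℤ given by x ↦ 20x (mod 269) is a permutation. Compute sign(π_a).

+1

Orbit of 208 under x↦20x: [208, 125, 79, 235, 127, 119, 228]… (length divides ord_269(20)).
The orbit structure of x ↦ 20x mod 269: 3 orbits of sizes [134, 134, 1].
sign(π) = (−1)^{n − #cycles} = (−1)^{269−3} = (−1)^266 = +1.
Check: (20/269) = +1 by Zolotarev.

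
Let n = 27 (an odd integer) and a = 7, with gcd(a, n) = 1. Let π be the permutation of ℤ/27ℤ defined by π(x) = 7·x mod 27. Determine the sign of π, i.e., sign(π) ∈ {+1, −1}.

+1

Start at x=4: 4 → 1 → 7 → 22 → 19 → 25 → 13 → … (one orbit).
Cycle lengths of π_7 on ℤ/27ℤ: [9, 9, 3, 3, 1, 1, 1]; 7 cycles in total.
Σ(ℓ_i−1) = 27−7 = 20; sign = (−1)^20 = +1.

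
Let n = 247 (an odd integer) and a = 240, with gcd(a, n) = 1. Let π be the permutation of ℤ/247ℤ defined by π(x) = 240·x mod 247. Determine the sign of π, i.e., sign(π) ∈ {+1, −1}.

Trace 18: π^k(18) = [18, 121, 141, 1, 240, 49, 151] for k=0..6.
π_240 has 23 disjoint cycles with lengths [12, 12, 12, 12, 12, 12, 12, 12, 12, 12, 12, 12, 12, 12, 12, 12, 12, 12, 12, 6, 6, 6, 1] on {0,…,246}.
sign(π) = (−1)^{n − #cycles} = (−1)^{247−23} = (−1)^224 = +1.

+1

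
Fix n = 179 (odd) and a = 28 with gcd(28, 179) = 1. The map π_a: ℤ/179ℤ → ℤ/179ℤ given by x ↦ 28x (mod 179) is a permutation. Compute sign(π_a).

Trace 88: π^k(88) = [88, 137, 77, 8, 45, 7, 17] for k=0..6.
The orbit structure of x ↦ 28x mod 179: 2 orbits of sizes [178, 1].
n − c = 179 − 2 = 177; sign = (−1)^177 = -1.
Check: (28/179) = -1 by Zolotarev.

-1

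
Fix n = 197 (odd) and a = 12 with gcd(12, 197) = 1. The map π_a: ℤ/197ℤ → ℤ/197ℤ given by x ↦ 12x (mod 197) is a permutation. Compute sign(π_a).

-1

Orbit of 97 under x↦12x: [97, 179, 178, 166, 22, 67, 16]… (length divides ord_197(12)).
2 cycles of lengths [196, 1].
n − c = 197 − 2 = 195; sign = (−1)^195 = -1.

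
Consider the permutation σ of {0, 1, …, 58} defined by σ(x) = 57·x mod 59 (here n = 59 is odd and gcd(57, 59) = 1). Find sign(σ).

+1

Start at x=15: 15 → 29 → 1 → 57 → 4 → 51 → 16 → … (one orbit).
The orbit structure of x ↦ 57x mod 59: 3 orbits of sizes [29, 29, 1].
59 − 3 = 56 transpositions; sign(π) = (−1)^56 = +1.
Zolotarev: (57|59) = +1, matching the cycle-count sign.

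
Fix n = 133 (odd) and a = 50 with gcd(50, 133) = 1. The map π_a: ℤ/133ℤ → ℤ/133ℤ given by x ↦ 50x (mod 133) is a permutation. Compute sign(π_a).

-1

Start at x=113: 113 → 64 → 8 → 1 → 50 → 106 → 113 (one orbit).
Decompose π into cycles: lengths [6, 6, 6, 6, 6, 6, 6, 6, 6, 6, 6, 6, 6, 6, 6, 6, 6, 6, 6, 6, 6, 1, 1, 1, 1, 1, 1, 1] (28 cycles, including the fixed point 0).
n − c = 133 − 28 = 105; sign = (−1)^105 = -1.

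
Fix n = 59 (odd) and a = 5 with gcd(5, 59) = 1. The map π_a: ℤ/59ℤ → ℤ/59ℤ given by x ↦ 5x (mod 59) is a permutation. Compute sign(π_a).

+1

Start at x=57: 57 → 49 → 9 → 45 → 48 → 4 → 20 → … (one orbit).
3 cycles of lengths [29, 29, 1].
With 3 cycles on 59 points, sign = (−1)^{59−3} = +1.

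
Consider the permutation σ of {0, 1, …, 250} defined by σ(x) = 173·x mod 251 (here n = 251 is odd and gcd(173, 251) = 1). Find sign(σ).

Orbit of 63 under x↦173x: [63, 106, 15, 85, 147, 80, 35]… (length divides ord_251(173)).
Decompose π into cycles: lengths [125, 125, 1] (3 cycles, including the fixed point 0).
n − c = 251 − 3 = 248; sign = (−1)^248 = +1.
Check: (173/251) = +1 by Zolotarev.

+1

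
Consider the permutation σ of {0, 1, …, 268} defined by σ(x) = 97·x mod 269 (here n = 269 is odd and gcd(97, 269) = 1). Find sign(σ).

+1

Orbit of 6 under x↦97x: [6, 44, 233, 5, 216, 239, 49]… (length divides ord_269(97)).
Decompose π into cycles: lengths [134, 134, 1] (3 cycles, including the fixed point 0).
With 3 cycles on 269 points, sign = (−1)^{269−3} = +1.
The Jacobi symbol (97|269) = +1 (Zolotarev) agrees.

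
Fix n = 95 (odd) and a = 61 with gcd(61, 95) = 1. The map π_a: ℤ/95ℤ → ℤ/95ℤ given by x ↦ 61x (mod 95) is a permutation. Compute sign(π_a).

Start at x=36: 36 → 11 → 6 → 81 → 1 → 61 → 16 → … (one orbit).
Decompose π into cycles: lengths [9, 9, 9, 9, 9, 9, 9, 9, 9, 9, 1, 1, 1, 1, 1] (15 cycles, including the fixed point 0).
With 15 cycles on 95 points, sign = (−1)^{95−15} = +1.
Check: (61/95) = +1 by Zolotarev.

+1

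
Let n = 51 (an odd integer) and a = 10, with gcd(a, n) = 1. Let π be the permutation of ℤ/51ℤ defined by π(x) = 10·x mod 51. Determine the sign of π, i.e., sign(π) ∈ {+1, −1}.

-1

Start at x=4: 4 → 40 → 43 → 22 → 16 → 7 → 19 → … (one orbit).
The orbit structure of x ↦ 10x mod 51: 6 orbits of sizes [16, 16, 16, 1, 1, 1].
Σ(ℓ_i−1) = 51−6 = 45; sign = (−1)^45 = -1.
Check: (10/51) = -1 by Zolotarev.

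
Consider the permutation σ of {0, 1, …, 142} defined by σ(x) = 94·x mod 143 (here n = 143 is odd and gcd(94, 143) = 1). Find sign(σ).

-1

Trace 113: π^k(113) = [113, 40, 42, 87, 27, 107, 48] for k=0..6.
10 cycles of lengths [30, 30, 30, 30, 10, 3, 3, 3, 3, 1].
With 10 cycles on 143 points, sign = (−1)^{143−10} = -1.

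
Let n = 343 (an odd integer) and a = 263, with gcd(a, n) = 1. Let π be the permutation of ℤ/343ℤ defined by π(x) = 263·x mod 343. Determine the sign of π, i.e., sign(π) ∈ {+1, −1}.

Orbit of 226 under x↦263x: [226, 99, 312, 79, 197, 18, 275]… (length divides ord_343(263)).
Cycle lengths of π_263 on ℤ/343ℤ: [21, 21, 21, 21, 21, 21, 21, 21, 21, 21, 21, 21, 21, 21, 3, 3, 3, 3, 3, 3, 3, 3, 3, 3, 3, 3, 3, 3, 3, 3, 1]; 31 cycles in total.
343 − 31 = 312 transpositions; sign(π) = (−1)^312 = +1.

+1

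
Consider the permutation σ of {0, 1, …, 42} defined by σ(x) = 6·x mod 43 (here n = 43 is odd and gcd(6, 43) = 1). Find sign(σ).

+1

Orbit of 6 under x↦6x: [6, 36, 1]… (length divides ord_43(6)).
Decompose π into cycles: lengths [3, 3, 3, 3, 3, 3, 3, 3, 3, 3, 3, 3, 3, 3, 1] (15 cycles, including the fixed point 0).
sign(π) = (−1)^{n − #cycles} = (−1)^{43−15} = (−1)^28 = +1.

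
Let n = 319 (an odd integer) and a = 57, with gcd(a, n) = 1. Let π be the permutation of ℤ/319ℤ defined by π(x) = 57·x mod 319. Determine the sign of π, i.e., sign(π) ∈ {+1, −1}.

-1

Orbit of 57 under x↦57x: [57, 59, 173, 291, 318, 262, 260]… (length divides ord_319(57)).
Cycle lengths of π_57 on ℤ/319ℤ: [10, 10, 10, 10, 10, 10, 10, 10, 10, 10, 10, 10, 10, 10, 10, 10, 10, 10, 10, 10, 10, 10, 10, 10, 10, 10, 10, 10, 10, 2, 2, 2, 2, 2, 2, 2, 2, 2, 2, 2, 2, 2, 2, 1]; 44 cycles in total.
Σ(ℓ_i−1) = 319−44 = 275; sign = (−1)^275 = -1.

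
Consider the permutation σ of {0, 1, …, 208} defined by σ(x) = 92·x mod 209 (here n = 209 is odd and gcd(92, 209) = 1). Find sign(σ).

+1

Orbit of 100 under x↦92x: [100, 4, 159, 207, 25, 1, 92]… (length divides ord_209(92)).
Cycle type of π: 45×4 + 9×2 + 5×2 + 1; total 9 cycles.
sign(π) = (−1)^{n − #cycles} = (−1)^{209−9} = (−1)^200 = +1.
Via Zolotarev, sign(π_{92}) = (92|209) = +1.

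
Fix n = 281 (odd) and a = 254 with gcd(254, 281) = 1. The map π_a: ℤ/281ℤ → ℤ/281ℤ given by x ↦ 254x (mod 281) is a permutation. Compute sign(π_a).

Start at x=137: 137 → 235 → 118 → 186 → 36 → 152 → 111 → … (one orbit).
The orbit structure of x ↦ 254x mod 281: 2 orbits of sizes [280, 1].
281 − 2 = 279 transpositions; sign(π) = (−1)^279 = -1.

-1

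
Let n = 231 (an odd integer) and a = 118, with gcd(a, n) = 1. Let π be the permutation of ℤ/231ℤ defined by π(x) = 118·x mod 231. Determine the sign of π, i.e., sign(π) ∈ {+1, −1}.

Orbit of 160 under x↦118x: [160, 169, 76, 190, 13, 148, 139]… (length divides ord_231(118)).
Decompose π into cycles: lengths [10, 10, 10, 10, 10, 10, 10, 10, 10, 10, 10, 10, 10, 10, 10, 10, 10, 10, 10, 10, 10, 2, 2, 2, 2, 2, 2, 2, 2, 2, 1, 1, 1] (33 cycles, including the fixed point 0).
sign(π) = (−1)^{n − #cycles} = (−1)^{231−33} = (−1)^198 = +1.

+1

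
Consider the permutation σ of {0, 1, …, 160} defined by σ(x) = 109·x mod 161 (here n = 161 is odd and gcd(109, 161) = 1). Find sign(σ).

-1

Start at x=22: 22 → 144 → 79 → 78 → 130 → 2 → 57 → … (one orbit).
Cycle lengths of π_109 on ℤ/161ℤ: [66, 66, 22, 3, 3, 1]; 6 cycles in total.
n − c = 161 − 6 = 155; sign = (−1)^155 = -1.
Check: (109/161) = -1 by Zolotarev.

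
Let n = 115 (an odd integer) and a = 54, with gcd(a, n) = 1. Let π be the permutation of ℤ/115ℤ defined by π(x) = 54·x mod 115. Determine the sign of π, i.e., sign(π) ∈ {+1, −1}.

+1

Trace 64: π^k(64) = [64, 6, 94, 16, 59, 81, 4] for k=0..6.
Cycle type of π: 22×4 + 11×2 + 2×2 + 1; total 9 cycles.
Σ(ℓ_i−1) = 115−9 = 106; sign = (−1)^106 = +1.
The Jacobi symbol (54|115) = +1 (Zolotarev) agrees.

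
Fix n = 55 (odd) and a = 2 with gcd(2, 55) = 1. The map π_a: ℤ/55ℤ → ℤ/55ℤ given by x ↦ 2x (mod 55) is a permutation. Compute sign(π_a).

+1

Start at x=36: 36 → 17 → 34 → 13 → 26 → 52 → 49 → … (one orbit).
The orbit structure of x ↦ 2x mod 55: 5 orbits of sizes [20, 20, 10, 4, 1].
n − c = 55 − 5 = 50; sign = (−1)^50 = +1.
The Jacobi symbol (2|55) = +1 (Zolotarev) agrees.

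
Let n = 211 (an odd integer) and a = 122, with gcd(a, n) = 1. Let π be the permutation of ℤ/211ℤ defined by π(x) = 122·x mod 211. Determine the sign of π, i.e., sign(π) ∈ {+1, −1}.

+1

Trace 11: π^k(11) = [11, 76, 199, 13, 109, 5, 188] for k=0..6.
π_122 has 7 disjoint cycles with lengths [35, 35, 35, 35, 35, 35, 1] on {0,…,210}.
211 − 7 = 204 transpositions; sign(π) = (−1)^204 = +1.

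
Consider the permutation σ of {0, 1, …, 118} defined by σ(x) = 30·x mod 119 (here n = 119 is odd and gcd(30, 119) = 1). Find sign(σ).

+1

Orbit of 18 under x↦30x: [18, 64, 16, 4, 1, 30, 67]… (length divides ord_119(30)).
Cycle type of π: 12×8 + 4×4 + 3×2 + 1; total 15 cycles.
n − c = 119 − 15 = 104; sign = (−1)^104 = +1.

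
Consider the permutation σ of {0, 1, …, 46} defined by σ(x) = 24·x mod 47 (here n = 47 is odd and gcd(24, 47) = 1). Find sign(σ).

+1

Trace 37: π^k(37) = [37, 42, 21, 34, 17, 32, 16] for k=0..6.
Cycle type of π: 23×2 + 1; total 3 cycles.
With 3 cycles on 47 points, sign = (−1)^{47−3} = +1.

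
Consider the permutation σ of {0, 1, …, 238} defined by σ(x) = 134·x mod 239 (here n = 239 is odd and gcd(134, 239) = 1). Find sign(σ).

Orbit of 31 under x↦134x: [31, 91, 5, 192, 155, 216, 25]… (length divides ord_239(134)).
Cycle type of π: 119×2 + 1; total 3 cycles.
239 − 3 = 236 transpositions; sign(π) = (−1)^236 = +1.
(134|239)_J = +1 (Zolotarev's lemma cross-check).

+1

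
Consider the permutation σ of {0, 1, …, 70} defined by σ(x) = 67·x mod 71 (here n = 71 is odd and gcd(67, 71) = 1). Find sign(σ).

Start at x=2: 2 → 63 → 32 → 14 → 15 → 11 → 27 → … (one orbit).
The orbit structure of x ↦ 67x mod 71: 2 orbits of sizes [70, 1].
Σ(ℓ_i−1) = 71−2 = 69; sign = (−1)^69 = -1.
Zolotarev: (67|71) = -1, matching the cycle-count sign.

-1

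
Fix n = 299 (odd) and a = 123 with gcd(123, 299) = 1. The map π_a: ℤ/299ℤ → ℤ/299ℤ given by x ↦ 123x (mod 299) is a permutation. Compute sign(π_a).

Trace 202: π^k(202) = [202, 29, 278, 108, 128, 196, 188] for k=0..6.
6 cycles of lengths [132, 132, 12, 11, 11, 1].
n − c = 299 − 6 = 293; sign = (−1)^293 = -1.
Via Zolotarev, sign(π_{123}) = (123|299) = -1.

-1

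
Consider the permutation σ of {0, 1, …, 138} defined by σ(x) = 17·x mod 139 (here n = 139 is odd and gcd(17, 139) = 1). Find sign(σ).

Trace 80: π^k(80) = [80, 109, 46, 87, 89, 123, 6] for k=0..6.
Cycle type of π: 138 + 1; total 2 cycles.
139 − 2 = 137 transpositions; sign(π) = (−1)^137 = -1.
Zolotarev: (17|139) = -1, matching the cycle-count sign.

-1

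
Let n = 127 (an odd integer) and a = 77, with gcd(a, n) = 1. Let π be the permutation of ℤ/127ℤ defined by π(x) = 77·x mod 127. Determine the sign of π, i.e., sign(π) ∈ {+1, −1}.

Orbit of 73 under x↦77x: [73, 33, 1, 77, 87, 95, 76]… (length divides ord_127(77)).
4 cycles of lengths [42, 42, 42, 1].
n − c = 127 − 4 = 123; sign = (−1)^123 = -1.

-1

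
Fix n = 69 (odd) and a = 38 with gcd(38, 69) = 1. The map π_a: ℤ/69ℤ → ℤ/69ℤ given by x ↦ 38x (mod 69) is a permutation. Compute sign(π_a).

Orbit of 53 under x↦38x: [53, 13, 11, 4, 14, 49, 68]… (length divides ord_69(38)).
Cycle lengths of π_38 on ℤ/69ℤ: [22, 22, 22, 2, 1]; 5 cycles in total.
69 − 5 = 64 transpositions; sign(π) = (−1)^64 = +1.

+1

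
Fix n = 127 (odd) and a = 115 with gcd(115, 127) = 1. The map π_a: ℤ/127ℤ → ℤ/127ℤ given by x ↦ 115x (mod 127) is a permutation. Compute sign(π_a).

Trace 49: π^k(49) = [49, 47, 71, 37, 64, 121, 72] for k=0..6.
π_115 has 3 disjoint cycles with lengths [63, 63, 1] on {0,…,126}.
n − c = 127 − 3 = 124; sign = (−1)^124 = +1.

+1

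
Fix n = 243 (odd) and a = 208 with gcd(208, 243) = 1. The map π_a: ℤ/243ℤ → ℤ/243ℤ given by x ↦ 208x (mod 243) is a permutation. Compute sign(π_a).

Orbit of 190 under x↦208x: [190, 154, 199, 82, 46, 91, 217]… (length divides ord_243(208)).
27 cycles of lengths [27, 27, 27, 27, 27, 27, 9, 9, 9, 9, 9, 9, 3, 3, 3, 3, 3, 3, 1, 1, 1, 1, 1, 1, 1, 1, 1].
243 − 27 = 216 transpositions; sign(π) = (−1)^216 = +1.
Via Zolotarev, sign(π_{208}) = (208|243) = +1.

+1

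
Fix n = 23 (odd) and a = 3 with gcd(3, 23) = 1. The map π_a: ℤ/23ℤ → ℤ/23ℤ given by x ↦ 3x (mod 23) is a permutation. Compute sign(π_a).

+1

Trace 4: π^k(4) = [4, 12, 13, 16, 2, 6, 18] for k=0..6.
Cycle type of π: 11×2 + 1; total 3 cycles.
n − c = 23 − 3 = 20; sign = (−1)^20 = +1.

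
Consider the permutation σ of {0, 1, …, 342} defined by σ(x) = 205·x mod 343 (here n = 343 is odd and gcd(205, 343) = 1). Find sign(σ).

Start at x=207: 207 → 246 → 9 → 130 → 239 → 289 → 249 → … (one orbit).
Cycle type of π: 147×2 + 21×2 + 3×2 + 1; total 7 cycles.
7 cycles on 343: each ℓ→(−1)^(ℓ−1), product (−1)^336 = +1.
The Jacobi symbol (205|343) = +1 (Zolotarev) agrees.

+1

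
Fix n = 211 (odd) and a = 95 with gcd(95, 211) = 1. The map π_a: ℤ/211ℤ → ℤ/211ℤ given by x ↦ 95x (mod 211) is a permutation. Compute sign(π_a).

Orbit of 65 under x↦95x: [65, 56, 45, 55, 161, 103, 79]… (length divides ord_211(95)).
π_95 has 3 disjoint cycles with lengths [105, 105, 1] on {0,…,210}.
sign(π) = (−1)^{n − #cycles} = (−1)^{211−3} = (−1)^208 = +1.

+1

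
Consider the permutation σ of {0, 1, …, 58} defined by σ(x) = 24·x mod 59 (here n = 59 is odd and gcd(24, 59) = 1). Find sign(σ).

Start at x=39: 39 → 51 → 44 → 53 → 33 → 25 → 10 → … (one orbit).
Decompose π into cycles: lengths [58, 1] (2 cycles, including the fixed point 0).
sign(π) = (−1)^{n − #cycles} = (−1)^{59−2} = (−1)^57 = -1.

-1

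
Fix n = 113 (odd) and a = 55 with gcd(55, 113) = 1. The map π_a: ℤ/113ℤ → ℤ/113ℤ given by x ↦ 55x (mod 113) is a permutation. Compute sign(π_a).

Orbit of 58 under x↦55x: [58, 26, 74, 2, 110, 61, 78]… (length divides ord_113(55)).
2 cycles of lengths [112, 1].
With 2 cycles on 113 points, sign = (−1)^{113−2} = -1.
The Jacobi symbol (55|113) = -1 (Zolotarev) agrees.

-1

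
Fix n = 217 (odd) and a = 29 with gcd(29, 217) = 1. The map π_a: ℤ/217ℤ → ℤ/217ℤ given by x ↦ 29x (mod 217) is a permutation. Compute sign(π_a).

Start at x=85: 85 → 78 → 92 → 64 → 120 → 8 → 15 → … (one orbit).
28 cycles of lengths [10, 10, 10, 10, 10, 10, 10, 10, 10, 10, 10, 10, 10, 10, 10, 10, 10, 10, 10, 10, 10, 1, 1, 1, 1, 1, 1, 1].
n − c = 217 − 28 = 189; sign = (−1)^189 = -1.
Zolotarev: (29|217) = -1, matching the cycle-count sign.

-1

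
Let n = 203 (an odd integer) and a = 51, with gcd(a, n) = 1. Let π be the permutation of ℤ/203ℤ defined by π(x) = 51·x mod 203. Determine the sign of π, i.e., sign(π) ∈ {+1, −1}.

Start at x=100: 100 → 25 → 57 → 65 → 67 → 169 → 93 → … (one orbit).
Cycle type of π: 42×4 + 14×2 + 3×2 + 1; total 9 cycles.
Σ(ℓ_i−1) = 203−9 = 194; sign = (−1)^194 = +1.
Zolotarev: (51|203) = +1, matching the cycle-count sign.

+1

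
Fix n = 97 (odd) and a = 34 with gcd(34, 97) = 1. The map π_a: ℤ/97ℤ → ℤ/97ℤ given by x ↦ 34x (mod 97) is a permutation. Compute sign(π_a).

-1

Trace 18: π^k(18) = [18, 30, 50, 51, 85, 77, 96] for k=0..6.
Decompose π into cycles: lengths [32, 32, 32, 1] (4 cycles, including the fixed point 0).
With 4 cycles on 97 points, sign = (−1)^{97−4} = -1.
Check: (34/97) = -1 by Zolotarev.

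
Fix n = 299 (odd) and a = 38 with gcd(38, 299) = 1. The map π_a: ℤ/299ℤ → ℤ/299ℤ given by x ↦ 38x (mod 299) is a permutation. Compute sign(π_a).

Start at x=90: 90 → 131 → 194 → 196 → 272 → 170 → 181 → … (one orbit).
Cycle type of π: 22×13 + 2×6 + 1; total 20 cycles.
20 cycles on 299: each ℓ→(−1)^(ℓ−1), product (−1)^279 = -1.

-1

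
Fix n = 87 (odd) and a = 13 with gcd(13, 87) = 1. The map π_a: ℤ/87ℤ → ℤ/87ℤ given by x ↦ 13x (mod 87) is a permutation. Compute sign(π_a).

+1

Trace 49: π^k(49) = [49, 28, 16, 34, 7, 4, 52] for k=0..6.
Cycle lengths of π_13 on ℤ/87ℤ: [14, 14, 14, 14, 14, 14, 1, 1, 1]; 9 cycles in total.
n − c = 87 − 9 = 78; sign = (−1)^78 = +1.
(13|87)_J = +1 (Zolotarev's lemma cross-check).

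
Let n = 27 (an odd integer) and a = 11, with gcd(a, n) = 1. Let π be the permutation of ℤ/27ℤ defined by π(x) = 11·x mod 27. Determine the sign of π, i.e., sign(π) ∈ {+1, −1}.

Start at x=4: 4 → 17 → 25 → 5 → 1 → 11 → 13 → … (one orbit).
The orbit structure of x ↦ 11x mod 27: 4 orbits of sizes [18, 6, 2, 1].
27 − 4 = 23 transpositions; sign(π) = (−1)^23 = -1.

-1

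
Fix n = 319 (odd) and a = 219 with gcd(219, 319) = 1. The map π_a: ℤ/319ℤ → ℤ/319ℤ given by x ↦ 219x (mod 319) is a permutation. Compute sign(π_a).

-1

Trace 219: π^k(219) = [219, 111, 65, 199, 197, 78, 175] for k=0..6.
Cycle lengths of π_219 on ℤ/319ℤ: [14, 14, 14, 14, 14, 14, 14, 14, 14, 14, 14, 14, 14, 14, 14, 14, 14, 14, 14, 14, 7, 7, 7, 7, 2, 2, 2, 2, 2, 1]; 30 cycles in total.
n − c = 319 − 30 = 289; sign = (−1)^289 = -1.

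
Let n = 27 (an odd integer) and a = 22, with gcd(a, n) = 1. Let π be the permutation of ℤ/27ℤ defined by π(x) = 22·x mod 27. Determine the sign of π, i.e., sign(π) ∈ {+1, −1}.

Start at x=4: 4 → 7 → 19 → 13 → 16 → 1 → 22 → … (one orbit).
7 cycles of lengths [9, 9, 3, 3, 1, 1, 1].
With 7 cycles on 27 points, sign = (−1)^{27−7} = +1.
Check: (22/27) = +1 by Zolotarev.

+1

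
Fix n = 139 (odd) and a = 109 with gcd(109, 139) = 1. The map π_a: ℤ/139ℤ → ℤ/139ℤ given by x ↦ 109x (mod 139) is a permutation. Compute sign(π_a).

-1

Trace 120: π^k(120) = [120, 14, 136, 90, 80, 102, 137] for k=0..6.
Cycle lengths of π_109 on ℤ/139ℤ: [138, 1]; 2 cycles in total.
With 2 cycles on 139 points, sign = (−1)^{139−2} = -1.
Zolotarev: (109|139) = -1, matching the cycle-count sign.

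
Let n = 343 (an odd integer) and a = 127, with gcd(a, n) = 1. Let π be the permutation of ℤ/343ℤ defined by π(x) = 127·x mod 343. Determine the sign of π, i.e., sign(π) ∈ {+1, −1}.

+1

Trace 15: π^k(15) = [15, 190, 120, 148, 274, 155, 134] for k=0..6.
Decompose π into cycles: lengths [49, 49, 49, 49, 49, 49, 7, 7, 7, 7, 7, 7, 1, 1, 1, 1, 1, 1, 1] (19 cycles, including the fixed point 0).
With 19 cycles on 343 points, sign = (−1)^{343−19} = +1.
The Jacobi symbol (127|343) = +1 (Zolotarev) agrees.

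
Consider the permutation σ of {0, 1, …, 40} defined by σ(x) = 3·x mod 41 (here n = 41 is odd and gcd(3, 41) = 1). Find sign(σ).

Orbit of 14 under x↦3x: [14, 1, 3, 9, 27, 40, 38]… (length divides ord_41(3)).
π_3 has 6 disjoint cycles with lengths [8, 8, 8, 8, 8, 1] on {0,…,40}.
41 − 6 = 35 transpositions; sign(π) = (−1)^35 = -1.

-1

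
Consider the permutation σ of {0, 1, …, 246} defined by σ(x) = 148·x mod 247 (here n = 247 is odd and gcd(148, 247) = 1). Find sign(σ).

Trace 60: π^k(60) = [60, 235, 200, 207, 8, 196, 109] for k=0..6.
π_148 has 11 disjoint cycles with lengths [36, 36, 36, 36, 36, 36, 18, 4, 4, 4, 1] on {0,…,246}.
11 cycles on 247: each ℓ→(−1)^(ℓ−1), product (−1)^236 = +1.
The Jacobi symbol (148|247) = +1 (Zolotarev) agrees.

+1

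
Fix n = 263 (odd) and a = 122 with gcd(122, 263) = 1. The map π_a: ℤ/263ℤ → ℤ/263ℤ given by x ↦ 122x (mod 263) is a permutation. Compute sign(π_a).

Orbit of 121 under x↦122x: [121, 34, 203, 44, 108, 26, 16]… (length divides ord_263(122)).
The orbit structure of x ↦ 122x mod 263: 3 orbits of sizes [131, 131, 1].
263 − 3 = 260 transpositions; sign(π) = (−1)^260 = +1.
Zolotarev: (122|263) = +1, matching the cycle-count sign.

+1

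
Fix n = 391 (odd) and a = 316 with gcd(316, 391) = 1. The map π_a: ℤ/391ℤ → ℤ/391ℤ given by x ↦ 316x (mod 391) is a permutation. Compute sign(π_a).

+1

Orbit of 358 under x↦316x: [358, 129, 100, 320, 242, 227, 179]… (length divides ord_391(316)).
Decompose π into cycles: lengths [176, 176, 22, 16, 1] (5 cycles, including the fixed point 0).
391 − 5 = 386 transpositions; sign(π) = (−1)^386 = +1.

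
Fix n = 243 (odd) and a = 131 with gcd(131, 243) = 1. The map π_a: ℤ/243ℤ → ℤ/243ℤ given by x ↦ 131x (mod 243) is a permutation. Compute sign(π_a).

-1

Trace 217: π^k(217) = [217, 239, 205, 125, 94, 164, 100] for k=0..6.
6 cycles of lengths [162, 54, 18, 6, 2, 1].
Σ(ℓ_i−1) = 243−6 = 237; sign = (−1)^237 = -1.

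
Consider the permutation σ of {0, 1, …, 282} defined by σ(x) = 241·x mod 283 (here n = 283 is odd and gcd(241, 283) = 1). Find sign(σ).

-1

Trace 127: π^k(127) = [127, 43, 175, 8, 230, 245, 181] for k=0..6.
Cycle type of π: 94×3 + 1; total 4 cycles.
n − c = 283 − 4 = 279; sign = (−1)^279 = -1.
Check: (241/283) = -1 by Zolotarev.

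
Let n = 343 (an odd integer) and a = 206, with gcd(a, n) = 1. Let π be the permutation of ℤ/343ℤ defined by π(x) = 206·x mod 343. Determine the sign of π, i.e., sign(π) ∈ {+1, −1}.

-1

Trace 272: π^k(272) = [272, 123, 299, 197, 108, 296, 265] for k=0..6.
The orbit structure of x ↦ 206x mod 343: 4 orbits of sizes [294, 42, 6, 1].
sign(π) = (−1)^{n − #cycles} = (−1)^{343−4} = (−1)^339 = -1.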